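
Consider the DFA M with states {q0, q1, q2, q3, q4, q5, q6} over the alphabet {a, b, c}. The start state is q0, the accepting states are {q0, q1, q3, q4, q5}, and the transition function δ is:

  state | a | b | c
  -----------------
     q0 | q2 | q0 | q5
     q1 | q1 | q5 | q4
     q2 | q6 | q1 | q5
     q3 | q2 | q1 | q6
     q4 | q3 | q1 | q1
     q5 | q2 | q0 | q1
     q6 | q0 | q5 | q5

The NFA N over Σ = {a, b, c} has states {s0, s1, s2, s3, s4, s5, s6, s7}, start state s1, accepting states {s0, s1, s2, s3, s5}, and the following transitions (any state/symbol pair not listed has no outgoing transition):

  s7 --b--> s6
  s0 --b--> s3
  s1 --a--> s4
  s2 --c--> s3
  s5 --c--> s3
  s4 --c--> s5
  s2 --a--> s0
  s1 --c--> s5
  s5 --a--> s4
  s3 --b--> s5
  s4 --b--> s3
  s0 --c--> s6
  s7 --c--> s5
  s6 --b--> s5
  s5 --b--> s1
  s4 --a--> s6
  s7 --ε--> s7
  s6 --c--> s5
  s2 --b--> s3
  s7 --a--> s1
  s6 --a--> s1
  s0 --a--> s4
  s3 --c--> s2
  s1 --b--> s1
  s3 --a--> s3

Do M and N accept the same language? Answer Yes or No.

Yes

Exploring the product automaton M × N from the start pair (q0, s1), following both machines on each input symbol, reaches 7 state pairs: (q0, s1), (q2, s4), (q5, s5), (q6, s6), (q1, s3), (q4, s2), (q3, s0).
M accepts in {q0, q1, q3, q4, q5} and N accepts in {s0, s1, s2, s3, s5}. In every reachable pair the two components are either both accepting — (q0, s1), (q5, s5), (q1, s3), (q4, s2), (q3, s0) — or both non-accepting, so no string is accepted by exactly one of the machines: L(M) \ L(N) and L(N) \ L(M) are both empty.
Hence every string is accepted by M iff it is accepted by N, and the two languages coincide.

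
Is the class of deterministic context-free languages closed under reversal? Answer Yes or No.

No

L = {c bⁿaⁿ : n≥0} ∪ {d b²ⁿaⁿ : n≥0} is a DCFL: the first symbol tells a deterministic PDA whether to pop one or two b's per a. Its reversal Lᴿ = {aⁿbⁿ c : n≥0} ∪ {aⁿb²ⁿ d : n≥0} is not. DCFLs are closed under right quotient by regular languages, and Lᴿ/{c, d} = {aⁿbⁿ : n≥0} ∪ {aⁿb²ⁿ : n≥0} — the standard context-free language accepted by no deterministic PDA (intuitively the machine would have to commit to a b-to-a ratio before the distinguishing marker arrives; formally, a DPDA for it would have a single run on aⁿb²ⁿ, accepting after the prefix aⁿbⁿ and accepting again after n more b's; an ordinary PDA that simulates it on a's and b's and, at any moment when it is accepting, may switch to reading only a fresh letter e while feeding each e to the simulation as a b, would accept aⁱbʲeᵏ (k≥1) exactly when both aⁱbʲ and aⁱbʲ⁺ᵏ are in the language, i.e. its language intersected with the regular set a*b*e⁺ would be exactly {aⁿbⁿeⁿ : n≥1} — impossible, since context-free languages are closed under intersection with regular sets and {aⁿbⁿeⁿ} is not context-free). So Lᴿ cannot be a DCFL.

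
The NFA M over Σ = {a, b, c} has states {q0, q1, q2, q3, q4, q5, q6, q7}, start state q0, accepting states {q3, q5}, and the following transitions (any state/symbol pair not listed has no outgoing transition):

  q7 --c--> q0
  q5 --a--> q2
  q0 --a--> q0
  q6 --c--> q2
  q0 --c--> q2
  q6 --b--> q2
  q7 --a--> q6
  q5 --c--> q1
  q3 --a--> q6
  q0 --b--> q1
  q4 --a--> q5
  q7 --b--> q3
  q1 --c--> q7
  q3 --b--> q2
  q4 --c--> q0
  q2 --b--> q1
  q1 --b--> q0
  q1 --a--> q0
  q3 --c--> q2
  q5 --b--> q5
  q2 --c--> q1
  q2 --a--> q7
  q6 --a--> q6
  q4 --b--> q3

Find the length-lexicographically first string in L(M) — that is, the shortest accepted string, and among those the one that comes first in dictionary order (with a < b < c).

A breadth-first search from q0 reaches an accepting state first via the path q0 → q1 → q7 → q3 on input bcb.
No string of length < 3 is accepted (BFS exhausts all shorter strings without reaching an accepting state), and bcb is the lexicographically least accepting string of length 3.

bcb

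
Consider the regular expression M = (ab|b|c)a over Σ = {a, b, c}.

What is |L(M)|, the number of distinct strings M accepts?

3

The expression has no Kleene star, so L(M) is finite. Expanding the alternatives gives {ba, ca, aba}.
That is 2 of length 2, 1 of length 3: 3 strings in all.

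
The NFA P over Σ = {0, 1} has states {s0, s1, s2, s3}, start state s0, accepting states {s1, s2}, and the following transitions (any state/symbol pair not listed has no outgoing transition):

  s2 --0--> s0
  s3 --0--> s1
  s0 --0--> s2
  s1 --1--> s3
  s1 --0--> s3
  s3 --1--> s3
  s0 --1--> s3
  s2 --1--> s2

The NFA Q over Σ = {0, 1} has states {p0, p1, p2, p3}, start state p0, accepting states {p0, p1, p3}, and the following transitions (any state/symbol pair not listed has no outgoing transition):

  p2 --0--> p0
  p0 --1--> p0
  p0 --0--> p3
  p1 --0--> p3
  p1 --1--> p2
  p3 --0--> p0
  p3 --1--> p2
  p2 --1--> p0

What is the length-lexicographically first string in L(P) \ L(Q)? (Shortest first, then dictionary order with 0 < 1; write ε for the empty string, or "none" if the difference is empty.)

01

The string 01 is accepted by P but not by Q.
No shorter string lies in the difference, and 01 is the lexicographically first length-2 string in L(P) \ L(Q).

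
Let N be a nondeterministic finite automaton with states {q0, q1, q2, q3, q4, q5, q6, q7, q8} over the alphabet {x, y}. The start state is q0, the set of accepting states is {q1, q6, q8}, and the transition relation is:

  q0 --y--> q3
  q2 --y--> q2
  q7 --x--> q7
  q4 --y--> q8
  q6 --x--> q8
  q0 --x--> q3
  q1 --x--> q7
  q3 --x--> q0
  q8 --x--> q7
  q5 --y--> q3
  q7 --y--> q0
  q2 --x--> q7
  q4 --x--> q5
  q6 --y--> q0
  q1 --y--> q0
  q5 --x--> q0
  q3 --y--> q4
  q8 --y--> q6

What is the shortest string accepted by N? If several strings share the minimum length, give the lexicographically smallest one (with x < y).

A breadth-first search from q0 reaches an accepting state first via the path q0 → q3 → q4 → q8 on input xyy.
No string of length < 3 is accepted (BFS exhausts all shorter strings without reaching an accepting state), and xyy is the lexicographically least accepting string of length 3.

xyy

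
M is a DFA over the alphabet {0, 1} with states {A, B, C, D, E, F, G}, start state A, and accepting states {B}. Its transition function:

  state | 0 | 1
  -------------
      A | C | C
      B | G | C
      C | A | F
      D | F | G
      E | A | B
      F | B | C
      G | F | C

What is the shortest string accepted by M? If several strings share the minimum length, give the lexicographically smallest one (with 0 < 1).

A breadth-first search from A reaches an accepting state first via the path A → C → F → B on input 010.
No string of length < 3 is accepted (BFS exhausts all shorter strings without reaching an accepting state), and 010 is the lexicographically least accepting string of length 3.

010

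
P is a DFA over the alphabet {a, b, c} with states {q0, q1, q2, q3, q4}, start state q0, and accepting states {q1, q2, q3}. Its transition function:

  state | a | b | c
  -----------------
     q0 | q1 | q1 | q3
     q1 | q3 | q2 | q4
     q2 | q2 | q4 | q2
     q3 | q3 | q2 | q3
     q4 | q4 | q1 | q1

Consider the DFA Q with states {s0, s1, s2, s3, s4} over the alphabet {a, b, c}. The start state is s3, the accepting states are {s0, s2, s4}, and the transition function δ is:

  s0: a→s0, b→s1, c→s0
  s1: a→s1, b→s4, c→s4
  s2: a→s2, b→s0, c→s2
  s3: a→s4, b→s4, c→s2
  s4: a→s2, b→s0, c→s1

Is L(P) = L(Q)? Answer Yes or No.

Exploring the product automaton P × Q from the start pair (q0, s3), following both machines on each input symbol, reaches 5 state pairs: (q0, s3), (q1, s4), (q3, s2), (q2, s0), (q4, s1).
P accepts in {q1, q2, q3} and Q accepts in {s0, s2, s4}. In every reachable pair the two components are either both accepting — (q1, s4), (q3, s2), (q2, s0) — or both non-accepting, so no string is accepted by exactly one of the machines: L(P) \ L(Q) and L(Q) \ L(P) are both empty.
Hence every string is accepted by P iff it is accepted by Q, and the two languages coincide.

Yes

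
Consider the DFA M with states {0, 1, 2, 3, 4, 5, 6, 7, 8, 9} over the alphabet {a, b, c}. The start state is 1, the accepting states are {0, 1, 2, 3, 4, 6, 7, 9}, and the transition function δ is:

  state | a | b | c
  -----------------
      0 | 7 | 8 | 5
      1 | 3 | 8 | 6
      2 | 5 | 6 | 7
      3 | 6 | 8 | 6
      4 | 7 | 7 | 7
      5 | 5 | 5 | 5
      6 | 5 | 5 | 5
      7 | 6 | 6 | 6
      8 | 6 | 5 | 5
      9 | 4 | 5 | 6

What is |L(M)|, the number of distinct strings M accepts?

7

The useful subgraph on states {1, 3, 6, 8} is acyclic, so L(M) is finite; the longest accepting path visits 4 useful states, giving maximum string length 3.
Counting accepting paths from 1 by length: 1 of length 0, 2 of length 1, 3 of length 2, 1 of length 3. Total 7.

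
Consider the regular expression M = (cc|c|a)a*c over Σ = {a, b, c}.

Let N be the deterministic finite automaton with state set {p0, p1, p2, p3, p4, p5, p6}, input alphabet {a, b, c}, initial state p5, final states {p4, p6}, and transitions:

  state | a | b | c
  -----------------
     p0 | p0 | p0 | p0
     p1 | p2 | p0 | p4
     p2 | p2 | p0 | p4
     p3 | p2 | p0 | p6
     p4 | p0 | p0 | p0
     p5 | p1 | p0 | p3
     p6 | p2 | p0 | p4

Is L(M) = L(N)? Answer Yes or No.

Converting the expression M to a DFA (subset construction, then merging equivalent states) gives the minimal DFA with states {m0, m1, m2, m3, m4, m5}, start state m0, accepting states {m4, m5} and transitions m0: a→m1, b→m2, c→m3; m1: a→m1, b→m2, c→m4; m2: a→m2, b→m2, c→m2; m3: a→m1, b→m2, c→m5; m4: a→m2, b→m2, c→m2; m5: a→m1, b→m2, c→m4.
Exploring the product automaton M × N from the start pair (m0, p5), following both machines on each input symbol, reaches 7 state pairs: (m0, p5), (m1, p1), (m2, p0), (m3, p3), (m1, p2), (m4, p4), (m5, p6).
M accepts in {m4, m5} and N accepts in {p4, p6}. In every reachable pair the two components are either both accepting — (m4, p4), (m5, p6) — or both non-accepting, so no string is accepted by exactly one of the machines: L(M) \ L(N) and L(N) \ L(M) are both empty.
Hence every string is accepted by M iff it is accepted by N, and the two languages coincide.

Yes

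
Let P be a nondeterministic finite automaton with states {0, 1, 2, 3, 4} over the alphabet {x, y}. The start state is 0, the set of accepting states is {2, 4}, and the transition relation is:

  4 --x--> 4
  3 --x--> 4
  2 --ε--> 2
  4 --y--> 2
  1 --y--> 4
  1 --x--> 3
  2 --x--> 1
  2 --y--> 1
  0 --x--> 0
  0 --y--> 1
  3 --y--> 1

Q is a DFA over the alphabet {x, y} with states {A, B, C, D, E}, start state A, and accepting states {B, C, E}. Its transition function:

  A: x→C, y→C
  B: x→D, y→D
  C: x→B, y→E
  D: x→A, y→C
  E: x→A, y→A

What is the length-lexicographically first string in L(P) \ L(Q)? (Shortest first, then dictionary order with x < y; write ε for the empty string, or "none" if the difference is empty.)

The string xyy is accepted by P but not by Q.
No shorter string lies in the difference, and xyy is the lexicographically first length-3 string in L(P) \ L(Q).

xyy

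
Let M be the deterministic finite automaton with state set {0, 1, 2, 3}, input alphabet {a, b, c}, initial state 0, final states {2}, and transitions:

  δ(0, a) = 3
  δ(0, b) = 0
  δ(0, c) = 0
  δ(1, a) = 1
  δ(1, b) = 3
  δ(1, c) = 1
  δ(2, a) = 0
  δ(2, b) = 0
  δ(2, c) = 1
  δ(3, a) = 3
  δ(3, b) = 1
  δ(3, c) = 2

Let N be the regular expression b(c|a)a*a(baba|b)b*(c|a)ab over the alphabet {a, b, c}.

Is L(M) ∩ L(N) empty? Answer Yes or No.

Converting the expression N to a DFA (subset construction, then merging equivalent states) gives the minimal DFA with states {n0, n1, n2, n3, n4, n5, n6, n7, n8, n9, n10, n11}, start state n0, accepting states {n11} and transitions n0: a→n1, b→n2, c→n1; n1: a→n1, b→n1, c→n1; n2: a→n3, b→n1, c→n3; n3: a→n4, b→n1, c→n1; n4: a→n4, b→n5, c→n1; n5: a→n6, b→n7, c→n8; n6: a→n9, b→n10, c→n1; n7: a→n8, b→n7, c→n8; n8: a→n9, b→n1, c→n1; n9: a→n1, b→n11, c→n1; n10: a→n7, b→n1, c→n1; n11: a→n1, b→n1, c→n1.
Exploring the product automaton M × N from the start pair (0, n0), following both machines on each input symbol, reaches 23 state pairs: (0, n0), (3, n1), (0, n2), (0, n1), (1, n1), (2, n1), (3, n3), (0, n3), (3, n4), (1, n5), (1, n6), (3, n7), (1, n8), (1, n9), (3, n10), (3, n8), (1, n7), (2, n8), (3, n11), (3, n9), (0, n9), (1, n11), (0, n11).
M accepts in {2} and N accepts in {n11}; no reachable pair has both components accepting, so no string drives both machines to acceptance simultaneously and L(M) ∩ L(N) = ∅.
So no string is accepted by both, and the intersection is empty.

Yes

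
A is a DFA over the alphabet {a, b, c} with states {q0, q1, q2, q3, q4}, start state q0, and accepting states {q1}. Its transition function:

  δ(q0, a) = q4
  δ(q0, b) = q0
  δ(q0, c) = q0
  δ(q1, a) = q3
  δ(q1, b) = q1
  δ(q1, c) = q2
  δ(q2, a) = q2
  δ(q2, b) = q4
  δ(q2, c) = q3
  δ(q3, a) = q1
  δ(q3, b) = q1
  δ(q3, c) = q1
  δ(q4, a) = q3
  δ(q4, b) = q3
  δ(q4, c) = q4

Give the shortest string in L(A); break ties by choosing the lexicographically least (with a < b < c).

A breadth-first search from q0 reaches an accepting state first via the path q0 → q4 → q3 → q1 on input aaa.
No string of length < 3 is accepted (BFS exhausts all shorter strings without reaching an accepting state), and aaa is the lexicographically least accepting string of length 3.

aaa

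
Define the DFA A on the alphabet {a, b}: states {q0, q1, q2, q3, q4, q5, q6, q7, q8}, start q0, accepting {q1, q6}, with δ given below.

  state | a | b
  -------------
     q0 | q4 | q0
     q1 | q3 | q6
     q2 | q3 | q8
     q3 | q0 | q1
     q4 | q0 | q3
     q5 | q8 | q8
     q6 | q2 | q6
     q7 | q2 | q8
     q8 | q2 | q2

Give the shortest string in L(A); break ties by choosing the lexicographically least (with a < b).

abb

A breadth-first search from q0 reaches an accepting state first via the path q0 → q4 → q3 → q1 on input abb.
No string of length < 3 is accepted (BFS exhausts all shorter strings without reaching an accepting state), and abb is the lexicographically least accepting string of length 3.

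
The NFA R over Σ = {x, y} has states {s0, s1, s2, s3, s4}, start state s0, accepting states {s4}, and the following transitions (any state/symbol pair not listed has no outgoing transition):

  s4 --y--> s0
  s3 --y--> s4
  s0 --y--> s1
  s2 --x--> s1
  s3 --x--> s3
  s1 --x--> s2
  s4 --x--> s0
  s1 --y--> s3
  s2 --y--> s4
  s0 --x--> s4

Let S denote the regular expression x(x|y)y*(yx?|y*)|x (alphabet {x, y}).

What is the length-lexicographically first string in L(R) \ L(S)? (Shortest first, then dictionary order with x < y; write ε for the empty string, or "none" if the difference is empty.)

The string xxx is accepted by R but not by S.
No shorter string lies in the difference, and xxx is the lexicographically first length-3 string in L(R) \ L(S).

xxx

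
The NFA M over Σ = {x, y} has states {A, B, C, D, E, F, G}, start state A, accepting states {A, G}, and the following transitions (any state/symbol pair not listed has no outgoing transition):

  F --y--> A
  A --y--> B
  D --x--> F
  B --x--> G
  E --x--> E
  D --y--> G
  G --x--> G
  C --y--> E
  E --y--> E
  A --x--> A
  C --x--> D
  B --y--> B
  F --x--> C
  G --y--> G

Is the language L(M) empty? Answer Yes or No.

No

The empty string ε is accepted: the run A ends in the accepting state A.
Since at least one string is accepted, L(M) is not empty.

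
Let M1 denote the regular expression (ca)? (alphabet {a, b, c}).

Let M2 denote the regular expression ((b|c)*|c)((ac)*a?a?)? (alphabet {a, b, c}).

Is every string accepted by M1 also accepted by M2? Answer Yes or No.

Converting the expression M1 to a DFA (subset construction, then merging equivalent states) gives the minimal DFA with states {r0, r1, r2, r3}, start state r0, accepting states {r0, r3} and transitions r0: a→r1, b→r1, c→r2; r1: a→r1, b→r1, c→r1; r2: a→r3, b→r1, c→r1; r3: a→r1, b→r1, c→r1.
Converting the expression M2 to a DFA (subset construction, then merging equivalent states) gives the minimal DFA with states {t0, t1, t2, t3, t4}, start state t0, accepting states {t0, t1, t2, t4} and transitions t0: a→t1, b→t0, c→t0; t1: a→t2, b→t3, c→t4; t2: a→t3, b→t3, c→t3; t3: a→t3, b→t3, c→t3; t4: a→t1, b→t3, c→t3.
Exploring the product automaton M1 × M2 from the start pair (r0, t0), following both machines on each input symbol, reaches 8 state pairs: (r0, t0), (r1, t1), (r1, t0), (r2, t0), (r1, t2), (r1, t3), (r1, t4), (r3, t1).
M1 accepts in {r0, r3} and M2 accepts in {t0, t1, t2, t4}. The reachable pairs whose M1-component is accepting are (r0, t0), (r3, t1); in each of them the M2-component is accepting too, so the product for L(M1) \ L(M2) (M1-component accepting, M2-component rejecting) has no reachable accepting pair and the difference is empty.
Hence every string in L(M1) is also in L(M2).

Yes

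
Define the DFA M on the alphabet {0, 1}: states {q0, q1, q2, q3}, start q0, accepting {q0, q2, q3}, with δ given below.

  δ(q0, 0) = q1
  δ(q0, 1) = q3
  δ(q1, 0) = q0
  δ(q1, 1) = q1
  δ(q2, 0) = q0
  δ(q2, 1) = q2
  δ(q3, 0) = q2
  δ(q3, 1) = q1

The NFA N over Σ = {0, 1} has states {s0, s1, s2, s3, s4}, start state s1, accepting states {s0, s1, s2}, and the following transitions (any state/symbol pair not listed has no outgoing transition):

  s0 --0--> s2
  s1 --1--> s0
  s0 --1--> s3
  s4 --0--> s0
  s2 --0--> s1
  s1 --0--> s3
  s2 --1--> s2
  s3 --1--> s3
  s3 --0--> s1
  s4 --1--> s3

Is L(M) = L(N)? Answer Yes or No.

Exploring the product automaton M × N from the start pair (q0, s1), following both machines on each input symbol, reaches 4 state pairs: (q0, s1), (q1, s3), (q3, s0), (q2, s2).
M accepts in {q0, q2, q3} and N accepts in {s0, s1, s2}. In every reachable pair the two components are either both accepting — (q0, s1), (q3, s0), (q2, s2) — or both non-accepting, so no string is accepted by exactly one of the machines: L(M) \ L(N) and L(N) \ L(M) are both empty.
Hence every string is accepted by M iff it is accepted by N, and the two languages coincide.

Yes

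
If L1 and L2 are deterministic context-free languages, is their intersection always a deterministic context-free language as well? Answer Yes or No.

DCFLs are closed under complement (normalise the DPDA to read all of its input, then flip the verdict). If they were also closed under intersection, De Morgan would make them closed under union; but {aⁿbⁿ : n≥0} and {aⁿb²ⁿ : n≥0} are DCFLs (push the a's; pop one per b, respectively one per two b's) whose union no deterministic PDA accepts: a DPDA for it would have a single run on aⁿb²ⁿ, accepting after the prefix aⁿbⁿ and accepting again after n more b's; an ordinary PDA that simulates it on a's and b's and, at any moment when it is accepting, may switch to reading only a fresh letter c while feeding each c to the simulation as a b, would accept aⁱbʲcᵏ (k≥1) exactly when both aⁱbʲ and aⁱbʲ⁺ᵏ are in the language, i.e. its language intersected with the regular set a*b*c⁺ would be exactly {aⁿbⁿcⁿ : n≥1} — impossible, since context-free languages are closed under intersection with regular sets and {aⁿbⁿcⁿ} is not context-free.

No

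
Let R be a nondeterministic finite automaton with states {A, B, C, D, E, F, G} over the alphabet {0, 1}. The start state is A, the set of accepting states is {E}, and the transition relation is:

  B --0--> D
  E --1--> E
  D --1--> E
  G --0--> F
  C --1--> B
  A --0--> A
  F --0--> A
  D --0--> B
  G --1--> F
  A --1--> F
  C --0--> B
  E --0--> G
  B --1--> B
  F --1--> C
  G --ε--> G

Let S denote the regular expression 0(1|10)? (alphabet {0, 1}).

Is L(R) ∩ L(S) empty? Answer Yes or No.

Yes

Converting the expression S to a DFA (subset construction, then merging equivalent states) gives the minimal DFA with states {s0, s1, s2, s3, s4}, start state s0, accepting states {s1, s3, s4} and transitions s0: 0→s1, 1→s2; s1: 0→s2, 1→s3; s2: 0→s2, 1→s2; s3: 0→s4, 1→s2; s4: 0→s2, 1→s2.
Exploring the product automaton R × S from the start pair (A, s0), following both machines on each input symbol, reaches 11 state pairs: (A, s0), (A, s1), (F, s2), (A, s2), (F, s3), (C, s2), (A, s4), (B, s2), (D, s2), (E, s2), (G, s2).
R accepts in {E} and S accepts in {s1, s3, s4}; no reachable pair has both components accepting, so no string drives both machines to acceptance simultaneously and L(R) ∩ L(S) = ∅.
So no string is accepted by both, and the intersection is empty.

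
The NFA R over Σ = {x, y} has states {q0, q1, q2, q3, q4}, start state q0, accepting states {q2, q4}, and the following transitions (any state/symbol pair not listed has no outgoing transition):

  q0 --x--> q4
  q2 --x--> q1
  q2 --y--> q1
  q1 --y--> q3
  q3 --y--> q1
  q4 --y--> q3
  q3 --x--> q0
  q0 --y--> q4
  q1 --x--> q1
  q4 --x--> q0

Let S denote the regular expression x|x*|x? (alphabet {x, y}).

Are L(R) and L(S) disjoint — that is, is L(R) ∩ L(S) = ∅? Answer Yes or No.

No

The string x is accepted by both R and S.
Hence L(R) ∩ L(S) ≠ ∅.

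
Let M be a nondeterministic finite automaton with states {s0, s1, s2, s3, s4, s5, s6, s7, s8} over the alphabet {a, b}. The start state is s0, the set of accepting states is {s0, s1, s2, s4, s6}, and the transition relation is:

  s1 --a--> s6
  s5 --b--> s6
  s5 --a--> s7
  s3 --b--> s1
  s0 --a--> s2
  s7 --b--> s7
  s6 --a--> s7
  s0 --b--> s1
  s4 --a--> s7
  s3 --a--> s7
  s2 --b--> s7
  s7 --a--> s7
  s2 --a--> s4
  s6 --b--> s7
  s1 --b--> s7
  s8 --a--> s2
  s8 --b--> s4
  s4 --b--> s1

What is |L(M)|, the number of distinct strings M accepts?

7

The useful subgraph on states {s0, s1, s2, s4, s6} is acyclic, so L(M) is finite; the longest accepting path visits 5 useful states, giving maximum string length 4.
Counting accepting paths from s0 by length: 1 of length 0, 2 of length 1, 2 of length 2, 1 of length 3, 1 of length 4. Total 7.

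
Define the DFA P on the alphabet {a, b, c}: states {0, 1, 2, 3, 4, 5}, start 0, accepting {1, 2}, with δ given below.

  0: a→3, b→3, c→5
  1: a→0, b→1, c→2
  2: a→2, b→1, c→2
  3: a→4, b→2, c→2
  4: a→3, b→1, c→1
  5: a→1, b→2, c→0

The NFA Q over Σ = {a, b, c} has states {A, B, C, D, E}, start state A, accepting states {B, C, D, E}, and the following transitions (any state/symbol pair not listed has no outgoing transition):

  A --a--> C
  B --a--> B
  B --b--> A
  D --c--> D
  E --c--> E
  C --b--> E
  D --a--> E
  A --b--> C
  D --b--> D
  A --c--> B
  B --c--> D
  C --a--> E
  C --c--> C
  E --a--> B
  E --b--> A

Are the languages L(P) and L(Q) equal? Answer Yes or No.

No

The string cb is accepted by P but rejected by Q.
So L(P) ≠ L(Q).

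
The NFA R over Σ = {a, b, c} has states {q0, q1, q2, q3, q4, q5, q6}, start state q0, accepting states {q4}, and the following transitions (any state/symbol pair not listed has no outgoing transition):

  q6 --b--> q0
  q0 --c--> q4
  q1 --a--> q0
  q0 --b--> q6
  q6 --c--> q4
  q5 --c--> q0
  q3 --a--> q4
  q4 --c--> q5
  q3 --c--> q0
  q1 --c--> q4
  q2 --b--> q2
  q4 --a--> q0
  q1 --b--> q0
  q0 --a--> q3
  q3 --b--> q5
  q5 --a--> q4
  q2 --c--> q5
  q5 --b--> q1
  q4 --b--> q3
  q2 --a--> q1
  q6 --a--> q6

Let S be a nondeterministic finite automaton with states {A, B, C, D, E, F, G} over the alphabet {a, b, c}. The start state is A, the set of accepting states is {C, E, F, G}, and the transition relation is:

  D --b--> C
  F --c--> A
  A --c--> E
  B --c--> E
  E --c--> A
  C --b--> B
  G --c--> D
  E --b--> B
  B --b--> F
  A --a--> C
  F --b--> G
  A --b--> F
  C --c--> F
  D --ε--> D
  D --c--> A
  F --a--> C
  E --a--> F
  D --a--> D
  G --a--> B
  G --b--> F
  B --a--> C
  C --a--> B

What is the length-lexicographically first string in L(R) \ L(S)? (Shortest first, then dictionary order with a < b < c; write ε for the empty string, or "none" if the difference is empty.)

The string aa is accepted by R but not by S.
No shorter string lies in the difference, and aa is the lexicographically first length-2 string in L(R) \ L(S).

aa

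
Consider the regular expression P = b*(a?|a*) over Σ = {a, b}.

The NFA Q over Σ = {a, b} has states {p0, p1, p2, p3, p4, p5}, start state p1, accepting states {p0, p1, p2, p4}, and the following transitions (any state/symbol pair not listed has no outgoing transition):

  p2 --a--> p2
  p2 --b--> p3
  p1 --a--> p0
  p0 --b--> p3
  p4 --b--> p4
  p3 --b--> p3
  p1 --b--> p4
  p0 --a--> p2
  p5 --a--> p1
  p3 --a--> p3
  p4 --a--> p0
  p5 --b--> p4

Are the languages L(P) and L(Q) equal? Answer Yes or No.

Yes

Converting the expression P to a DFA (subset construction, then merging equivalent states) gives the minimal DFA with states {r0, r1, r2}, start state r0, accepting states {r0, r1} and transitions r0: a→r1, b→r0; r1: a→r1, b→r2; r2: a→r2, b→r2.
Exploring the product automaton P × Q from the start pair (r0, p1), following both machines on each input symbol, reaches 5 state pairs: (r0, p1), (r1, p0), (r0, p4), (r1, p2), (r2, p3).
P accepts in {r0, r1} and Q accepts in {p0, p1, p2, p4}. In every reachable pair the two components are either both accepting — (r0, p1), (r1, p0), (r0, p4), (r1, p2) — or both non-accepting, so no string is accepted by exactly one of the machines: L(P) \ L(Q) and L(Q) \ L(P) are both empty.
Hence every string is accepted by P iff it is accepted by Q, and the two languages coincide.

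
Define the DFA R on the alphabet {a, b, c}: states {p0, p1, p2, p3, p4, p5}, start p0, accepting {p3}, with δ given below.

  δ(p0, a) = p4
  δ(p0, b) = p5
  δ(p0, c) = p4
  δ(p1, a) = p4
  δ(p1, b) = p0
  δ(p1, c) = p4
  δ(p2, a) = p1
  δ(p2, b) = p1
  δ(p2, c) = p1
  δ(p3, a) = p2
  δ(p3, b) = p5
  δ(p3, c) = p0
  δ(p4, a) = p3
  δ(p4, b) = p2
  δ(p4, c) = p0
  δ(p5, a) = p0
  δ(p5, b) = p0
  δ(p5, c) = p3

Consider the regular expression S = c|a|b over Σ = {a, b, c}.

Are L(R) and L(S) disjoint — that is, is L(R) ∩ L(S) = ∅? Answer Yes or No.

Yes

Converting the expression S to a DFA (subset construction, then merging equivalent states) gives the minimal DFA with states {s0, s1, s2}, start state s0, accepting states {s1} and transitions s0: a→s1, b→s1, c→s1; s1: a→s2, b→s2, c→s2; s2: a→s2, b→s2, c→s2.
Exploring the product automaton R × S from the start pair (p0, s0), following both machines on each input symbol, reaches 9 state pairs: (p0, s0), (p4, s1), (p5, s1), (p3, s2), (p2, s2), (p0, s2), (p5, s2), (p1, s2), (p4, s2).
R accepts in {p3} and S accepts in {s1}; no reachable pair has both components accepting, so no string drives both machines to acceptance simultaneously and L(R) ∩ L(S) = ∅.
So no string is accepted by both, and the intersection is empty.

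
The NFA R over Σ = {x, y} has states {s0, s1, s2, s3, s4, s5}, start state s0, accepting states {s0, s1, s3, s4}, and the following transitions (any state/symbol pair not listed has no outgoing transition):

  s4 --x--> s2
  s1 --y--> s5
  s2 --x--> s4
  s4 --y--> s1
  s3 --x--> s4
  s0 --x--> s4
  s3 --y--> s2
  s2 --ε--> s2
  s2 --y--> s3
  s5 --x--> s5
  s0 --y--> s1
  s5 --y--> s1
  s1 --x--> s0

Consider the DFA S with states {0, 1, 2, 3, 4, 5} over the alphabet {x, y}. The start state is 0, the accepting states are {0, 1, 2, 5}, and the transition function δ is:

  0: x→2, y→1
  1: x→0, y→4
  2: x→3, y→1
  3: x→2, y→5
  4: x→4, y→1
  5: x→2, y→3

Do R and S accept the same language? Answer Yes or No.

Exploring the product automaton R × S from the start pair (s0, 0), following both machines on each input symbol, reaches 6 state pairs: (s0, 0), (s4, 2), (s1, 1), (s2, 3), (s5, 4), (s3, 5).
R accepts in {s0, s1, s3, s4} and S accepts in {0, 1, 2, 5}. In every reachable pair the two components are either both accepting — (s0, 0), (s4, 2), (s1, 1), (s3, 5) — or both non-accepting, so no string is accepted by exactly one of the machines: L(R) \ L(S) and L(S) \ L(R) are both empty.
Hence every string is accepted by R iff it is accepted by S, and the two languages coincide.

Yes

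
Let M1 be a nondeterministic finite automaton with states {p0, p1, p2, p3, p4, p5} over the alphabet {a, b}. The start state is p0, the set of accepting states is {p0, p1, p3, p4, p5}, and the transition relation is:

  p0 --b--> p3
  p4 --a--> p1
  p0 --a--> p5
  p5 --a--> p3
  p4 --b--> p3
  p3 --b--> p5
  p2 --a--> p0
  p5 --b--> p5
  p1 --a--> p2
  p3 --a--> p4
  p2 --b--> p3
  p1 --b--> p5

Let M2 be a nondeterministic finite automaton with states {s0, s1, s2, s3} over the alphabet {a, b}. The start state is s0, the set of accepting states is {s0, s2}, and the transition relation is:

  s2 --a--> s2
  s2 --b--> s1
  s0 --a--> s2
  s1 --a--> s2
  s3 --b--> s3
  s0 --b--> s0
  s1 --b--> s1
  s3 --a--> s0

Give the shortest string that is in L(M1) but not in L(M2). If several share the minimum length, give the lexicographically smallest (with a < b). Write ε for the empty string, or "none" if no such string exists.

ab

The string ab is accepted by M1 but not by M2.
No shorter string lies in the difference, and ab is the lexicographically first length-2 string in L(M1) \ L(M2).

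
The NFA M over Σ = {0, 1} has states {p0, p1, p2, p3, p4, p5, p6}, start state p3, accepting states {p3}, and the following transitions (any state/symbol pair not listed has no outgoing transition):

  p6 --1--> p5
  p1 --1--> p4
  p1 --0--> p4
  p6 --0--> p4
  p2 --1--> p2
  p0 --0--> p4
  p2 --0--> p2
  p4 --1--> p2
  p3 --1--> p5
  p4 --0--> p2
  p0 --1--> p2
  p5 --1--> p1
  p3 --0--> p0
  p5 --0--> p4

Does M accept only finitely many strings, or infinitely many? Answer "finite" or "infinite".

finite

The useful states (reachable from p3 and able to reach an accepting state) are {p3}.
Restricted to these states the transition graph has no cycle, so every accepting path has bounded length and L is finite.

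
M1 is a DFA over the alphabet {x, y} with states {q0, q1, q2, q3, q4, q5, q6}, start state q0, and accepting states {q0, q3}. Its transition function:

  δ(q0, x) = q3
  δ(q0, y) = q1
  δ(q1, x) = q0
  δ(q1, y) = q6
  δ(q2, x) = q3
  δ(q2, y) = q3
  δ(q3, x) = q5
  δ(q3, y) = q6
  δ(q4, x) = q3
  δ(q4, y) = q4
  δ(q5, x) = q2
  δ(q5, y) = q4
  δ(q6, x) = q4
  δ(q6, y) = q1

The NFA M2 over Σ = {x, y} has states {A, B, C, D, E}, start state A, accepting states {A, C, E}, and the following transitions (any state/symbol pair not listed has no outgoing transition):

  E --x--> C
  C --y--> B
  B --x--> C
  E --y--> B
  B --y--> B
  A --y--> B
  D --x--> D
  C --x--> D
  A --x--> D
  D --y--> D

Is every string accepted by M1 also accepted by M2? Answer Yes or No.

No

The string x is in L(M1) but not in L(M2).
So L(M1) ⊄ L(M2).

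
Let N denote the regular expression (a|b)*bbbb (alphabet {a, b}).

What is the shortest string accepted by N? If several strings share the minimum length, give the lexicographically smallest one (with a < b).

bbbb

By inspection of the expression, no string of length less than 4 matches, and bbbb is the lexicographically first match of length 4.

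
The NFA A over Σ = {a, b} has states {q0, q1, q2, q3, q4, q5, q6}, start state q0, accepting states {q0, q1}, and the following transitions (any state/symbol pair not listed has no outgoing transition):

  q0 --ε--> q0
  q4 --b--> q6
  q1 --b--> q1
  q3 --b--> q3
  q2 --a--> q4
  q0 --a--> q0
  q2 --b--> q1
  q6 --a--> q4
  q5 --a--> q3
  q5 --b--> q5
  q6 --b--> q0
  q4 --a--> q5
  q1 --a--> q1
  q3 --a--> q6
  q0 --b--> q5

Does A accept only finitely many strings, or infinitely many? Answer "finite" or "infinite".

State q0 is reachable from the start and can reach an accepting state, and it lies on the cycle q0 → q0.
Traversing that cycle any number of times yields accepted strings of unbounded length, so the language is infinite.

infinite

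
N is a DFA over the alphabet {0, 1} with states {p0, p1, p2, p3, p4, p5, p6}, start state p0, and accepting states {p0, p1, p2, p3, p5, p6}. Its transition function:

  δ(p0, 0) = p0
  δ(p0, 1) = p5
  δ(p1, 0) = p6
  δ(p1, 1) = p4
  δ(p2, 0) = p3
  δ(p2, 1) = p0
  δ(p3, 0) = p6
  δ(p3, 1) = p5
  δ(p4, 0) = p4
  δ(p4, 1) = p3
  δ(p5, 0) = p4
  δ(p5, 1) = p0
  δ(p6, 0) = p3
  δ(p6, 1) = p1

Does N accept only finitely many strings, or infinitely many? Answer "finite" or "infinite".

State p0 is reachable from the start and can reach an accepting state, and it lies on the cycle p0 → p0.
Traversing that cycle any number of times yields accepted strings of unbounded length, so the language is infinite.

infinite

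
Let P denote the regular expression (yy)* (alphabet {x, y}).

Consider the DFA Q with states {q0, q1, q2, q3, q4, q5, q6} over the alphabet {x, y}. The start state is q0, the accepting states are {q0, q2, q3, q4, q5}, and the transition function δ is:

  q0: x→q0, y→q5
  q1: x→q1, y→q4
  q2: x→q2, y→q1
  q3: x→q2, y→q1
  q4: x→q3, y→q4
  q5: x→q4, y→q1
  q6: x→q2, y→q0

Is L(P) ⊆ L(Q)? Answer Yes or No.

No

The string yy is in L(P) but not in L(Q).
So L(P) ⊄ L(Q).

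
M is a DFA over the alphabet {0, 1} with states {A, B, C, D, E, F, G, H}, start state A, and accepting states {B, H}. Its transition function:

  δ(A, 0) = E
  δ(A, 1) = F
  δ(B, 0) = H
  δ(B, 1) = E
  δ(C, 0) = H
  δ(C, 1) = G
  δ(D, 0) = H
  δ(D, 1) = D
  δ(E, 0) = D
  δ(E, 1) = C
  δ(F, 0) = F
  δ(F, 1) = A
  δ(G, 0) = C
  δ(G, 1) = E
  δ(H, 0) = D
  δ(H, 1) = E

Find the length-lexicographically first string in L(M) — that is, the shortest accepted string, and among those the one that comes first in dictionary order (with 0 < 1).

A breadth-first search from A reaches an accepting state first via the path A → E → D → H on input 000.
No string of length < 3 is accepted (BFS exhausts all shorter strings without reaching an accepting state), and 000 is the lexicographically least accepting string of length 3.

000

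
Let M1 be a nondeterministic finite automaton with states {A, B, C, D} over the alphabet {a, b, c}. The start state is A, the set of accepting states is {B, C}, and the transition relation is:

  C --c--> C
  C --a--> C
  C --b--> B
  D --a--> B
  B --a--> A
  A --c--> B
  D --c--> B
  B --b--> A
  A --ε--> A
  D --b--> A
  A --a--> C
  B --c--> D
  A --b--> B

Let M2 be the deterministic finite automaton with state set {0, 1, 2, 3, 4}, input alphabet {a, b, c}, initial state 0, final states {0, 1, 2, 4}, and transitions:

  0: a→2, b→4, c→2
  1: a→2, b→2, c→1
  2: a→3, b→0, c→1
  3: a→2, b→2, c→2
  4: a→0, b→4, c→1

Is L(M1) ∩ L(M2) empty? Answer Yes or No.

The string a is accepted by both M1 and M2.
Hence L(M1) ∩ L(M2) ≠ ∅.

No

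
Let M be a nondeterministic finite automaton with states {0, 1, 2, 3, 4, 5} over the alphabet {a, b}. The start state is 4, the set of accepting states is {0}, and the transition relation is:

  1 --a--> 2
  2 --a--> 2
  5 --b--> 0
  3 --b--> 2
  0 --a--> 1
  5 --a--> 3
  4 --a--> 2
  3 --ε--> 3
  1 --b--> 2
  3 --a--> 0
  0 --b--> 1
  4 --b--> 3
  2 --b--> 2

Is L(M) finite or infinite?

The useful states (reachable from 4 and able to reach an accepting state) are {0, 3, 4}.
Restricted to these states the transition graph has no cycle, so every accepting path has bounded length and L is finite.

finite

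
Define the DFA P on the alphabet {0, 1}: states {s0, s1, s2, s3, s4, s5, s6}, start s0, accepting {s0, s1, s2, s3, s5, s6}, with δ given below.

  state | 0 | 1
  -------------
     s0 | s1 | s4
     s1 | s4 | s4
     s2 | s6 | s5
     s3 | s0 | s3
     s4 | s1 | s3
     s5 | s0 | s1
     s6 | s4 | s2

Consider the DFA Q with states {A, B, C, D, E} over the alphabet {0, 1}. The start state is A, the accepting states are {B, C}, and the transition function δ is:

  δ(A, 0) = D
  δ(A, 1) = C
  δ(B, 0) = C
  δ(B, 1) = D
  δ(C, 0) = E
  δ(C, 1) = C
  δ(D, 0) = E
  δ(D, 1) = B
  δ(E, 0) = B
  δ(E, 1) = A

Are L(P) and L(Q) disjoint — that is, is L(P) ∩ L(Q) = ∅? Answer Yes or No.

No

The string 11 is accepted by both P and Q.
Hence L(P) ∩ L(Q) ≠ ∅.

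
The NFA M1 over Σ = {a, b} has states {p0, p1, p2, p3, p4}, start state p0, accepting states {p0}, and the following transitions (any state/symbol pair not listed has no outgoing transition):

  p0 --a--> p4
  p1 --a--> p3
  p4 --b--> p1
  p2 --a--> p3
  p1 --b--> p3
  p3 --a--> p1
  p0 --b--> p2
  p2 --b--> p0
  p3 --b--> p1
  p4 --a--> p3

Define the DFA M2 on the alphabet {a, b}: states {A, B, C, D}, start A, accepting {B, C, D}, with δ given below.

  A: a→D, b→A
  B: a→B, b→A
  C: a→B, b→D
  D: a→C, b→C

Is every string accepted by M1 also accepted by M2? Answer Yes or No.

The empty string ε is in L(M1) but not in L(M2).
So L(M1) ⊄ L(M2).

No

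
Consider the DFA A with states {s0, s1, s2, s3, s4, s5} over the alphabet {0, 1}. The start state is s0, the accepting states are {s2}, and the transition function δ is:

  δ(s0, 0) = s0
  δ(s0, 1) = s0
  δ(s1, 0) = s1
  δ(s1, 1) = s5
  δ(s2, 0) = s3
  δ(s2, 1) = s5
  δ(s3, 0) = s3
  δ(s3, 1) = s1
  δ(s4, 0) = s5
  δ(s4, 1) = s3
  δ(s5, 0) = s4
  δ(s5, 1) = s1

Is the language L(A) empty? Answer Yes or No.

Yes

The states reachable from the start state are {s0}.
None of the accepting states {s2} is reachable, so no string is accepted and L(A) = ∅.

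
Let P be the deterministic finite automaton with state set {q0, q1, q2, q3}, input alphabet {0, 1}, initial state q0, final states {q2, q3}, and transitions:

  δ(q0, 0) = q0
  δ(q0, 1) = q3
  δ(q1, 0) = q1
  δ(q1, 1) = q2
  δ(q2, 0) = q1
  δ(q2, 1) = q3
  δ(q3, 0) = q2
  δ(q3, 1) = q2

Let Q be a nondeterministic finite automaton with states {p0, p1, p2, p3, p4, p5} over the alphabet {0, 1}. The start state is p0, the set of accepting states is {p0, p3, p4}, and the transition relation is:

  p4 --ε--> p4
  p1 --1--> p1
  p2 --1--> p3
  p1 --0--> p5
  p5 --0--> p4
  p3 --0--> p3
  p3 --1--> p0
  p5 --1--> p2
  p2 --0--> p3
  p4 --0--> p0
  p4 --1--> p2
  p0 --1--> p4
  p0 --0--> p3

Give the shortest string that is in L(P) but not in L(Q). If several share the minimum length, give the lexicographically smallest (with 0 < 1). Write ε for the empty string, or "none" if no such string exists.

The string 11 is accepted by P but not by Q.
No shorter string lies in the difference, and 11 is the lexicographically first length-2 string in L(P) \ L(Q).

11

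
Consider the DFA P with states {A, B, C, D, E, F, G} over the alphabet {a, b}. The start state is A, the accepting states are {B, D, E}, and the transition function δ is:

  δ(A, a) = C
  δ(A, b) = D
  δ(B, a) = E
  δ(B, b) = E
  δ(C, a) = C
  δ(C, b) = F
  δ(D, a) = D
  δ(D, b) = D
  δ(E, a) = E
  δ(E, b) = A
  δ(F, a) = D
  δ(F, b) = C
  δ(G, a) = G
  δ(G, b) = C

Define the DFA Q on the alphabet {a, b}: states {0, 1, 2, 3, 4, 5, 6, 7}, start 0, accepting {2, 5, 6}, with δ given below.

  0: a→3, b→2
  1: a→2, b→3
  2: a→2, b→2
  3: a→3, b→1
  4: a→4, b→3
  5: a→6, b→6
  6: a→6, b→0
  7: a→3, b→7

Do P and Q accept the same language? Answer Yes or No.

Exploring the product automaton P × Q from the start pair (A, 0), following both machines on each input symbol, reaches 4 state pairs: (A, 0), (C, 3), (D, 2), (F, 1).
P accepts in {B, D, E} and Q accepts in {2, 5, 6}. In every reachable pair the two components are either both accepting — (D, 2) — or both non-accepting, so no string is accepted by exactly one of the machines: L(P) \ L(Q) and L(Q) \ L(P) are both empty.
Hence every string is accepted by P iff it is accepted by Q, and the two languages coincide.

Yes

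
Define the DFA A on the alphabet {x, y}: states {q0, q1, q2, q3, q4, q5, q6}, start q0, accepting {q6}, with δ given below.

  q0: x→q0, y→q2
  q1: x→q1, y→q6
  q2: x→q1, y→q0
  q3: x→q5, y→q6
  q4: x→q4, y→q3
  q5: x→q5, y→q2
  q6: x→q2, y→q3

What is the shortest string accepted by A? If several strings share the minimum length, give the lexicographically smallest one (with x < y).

yxy

A breadth-first search from q0 reaches an accepting state first via the path q0 → q2 → q1 → q6 on input yxy.
No string of length < 3 is accepted (BFS exhausts all shorter strings without reaching an accepting state), and yxy is the lexicographically least accepting string of length 3.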